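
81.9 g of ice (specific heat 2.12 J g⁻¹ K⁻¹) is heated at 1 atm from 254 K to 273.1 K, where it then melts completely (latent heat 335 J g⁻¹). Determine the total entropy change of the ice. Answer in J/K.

Warming step: ΔS₁ = m c ln(T_tr/T_i) = 81.9 × 2.12 × ln(273.1/254) = 12.59 J/K.
Phase change: ΔS₂ = +mL/T_tr = 81.9 × 335 / 273.1 = 100.5 J/K.
ΔS_total = (12.59) + (100.5) = 113 J/K.

ΔS = 113 J/K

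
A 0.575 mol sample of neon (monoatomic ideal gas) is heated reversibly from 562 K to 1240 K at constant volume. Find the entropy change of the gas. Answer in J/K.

At constant volume, ΔS = nC_V ln(T₂/T₁) with C_V = 3R/2 = 12.47 J mol⁻¹ K⁻¹.
ΔS = 0.575 × 12.47 × ln(1240/562) = 5.67 J/K.

ΔS = 5.67 J/K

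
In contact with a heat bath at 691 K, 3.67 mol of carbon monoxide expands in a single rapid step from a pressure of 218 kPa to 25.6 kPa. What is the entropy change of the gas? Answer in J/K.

Entropy is a state function, so ΔS_gas depends only on the end states.
For an isothermal ideal gas ΔS_gas = nR ln(P₁/P₂) = 3.67 × 8.314 × ln(218/25.6) = 65.4 J/K.

ΔS_gas = 65.4 J/K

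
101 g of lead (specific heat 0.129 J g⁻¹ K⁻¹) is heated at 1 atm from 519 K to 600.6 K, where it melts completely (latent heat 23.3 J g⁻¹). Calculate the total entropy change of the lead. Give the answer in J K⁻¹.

Warming step: ΔS₁ = m c ln(T_tr/T_i) = 101 × 0.129 × ln(600.6/519) = 1.903 J/K.
Phase change: ΔS₂ = +mL/T_tr = 101 × 23.3 / 600.6 = 3.918 J/K.
ΔS_total = (1.903) + (3.918) = 5.82 J/K.

ΔS = 5.82 J/K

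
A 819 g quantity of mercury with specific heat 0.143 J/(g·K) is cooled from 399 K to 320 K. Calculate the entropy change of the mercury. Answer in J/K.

ΔS = -25.8 J/K

ΔS = ∫dQ_rev/T = m c ln(T₂/T₁) = 819 × 0.143 × ln(320/399) = -25.8 J/K.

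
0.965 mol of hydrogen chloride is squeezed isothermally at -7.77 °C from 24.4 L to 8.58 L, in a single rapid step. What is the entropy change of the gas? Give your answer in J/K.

ΔS_gas = -8.39 J/K

Entropy is a state function, so ΔS_gas depends only on the end states.
For an isothermal ideal gas ΔS_gas = nR ln(V₂/V₁) = 0.965 × 8.314 × ln(8.58/24.4) = -8.39 J/K.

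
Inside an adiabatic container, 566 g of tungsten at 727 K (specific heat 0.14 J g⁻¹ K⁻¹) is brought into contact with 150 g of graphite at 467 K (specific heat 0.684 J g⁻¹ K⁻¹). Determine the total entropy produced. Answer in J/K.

Energy balance: T_f = (m₁c₁T₁ + m₂c₂T₂)/(m₁c₁ + m₂c₂) = 580.3 K.
ΔS₁ = m₁c₁ ln(T_f/T₁) = 79.24 × ln(580.3/727) = -17.86 J/K.
ΔS₂ = m₂c₂ ln(T_f/T₂) = 102.6 × ln(580.3/467) = 22.29 J/K.
ΔS_total = -17.86 + 22.29 = 4.43 J/K.

ΔS_total = 4.43 J/K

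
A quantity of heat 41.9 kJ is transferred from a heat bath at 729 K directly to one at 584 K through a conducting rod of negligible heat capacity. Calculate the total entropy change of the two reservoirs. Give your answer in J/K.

ΔS_total = 14.3 J/K

ΔS_hot = −Q/T_H = −41900/729 = -57.48 J/K and ΔS_cold = +Q/T_C = 41900/584 = 71.75 J/K.
ΔS_total = -57.48 + 71.75 = 14.3 J/K, positive as the second law requires.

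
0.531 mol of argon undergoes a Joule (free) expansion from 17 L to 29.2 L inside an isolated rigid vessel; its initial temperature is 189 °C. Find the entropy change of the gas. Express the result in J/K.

ΔS_gas = 2.39 J/K

No heat is exchanged and no work is done, so the ideal-gas temperature stays constant.
Entropy is a state function; using a reversible isothermal path, ΔS_gas = nR ln(V₂/V₁) = 0.531 × 8.314 × ln(29.2/17) = 2.39 J/K.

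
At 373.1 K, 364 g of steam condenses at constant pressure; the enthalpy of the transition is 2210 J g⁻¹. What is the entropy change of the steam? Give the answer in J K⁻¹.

ΔS = -2160 J/K

Heat released by the substance: Q = −mL = −364 × 2210 = −804440 J.
At constant T, ΔS = Q_rev/T = −804440 / 373.1 = -2160 J/K.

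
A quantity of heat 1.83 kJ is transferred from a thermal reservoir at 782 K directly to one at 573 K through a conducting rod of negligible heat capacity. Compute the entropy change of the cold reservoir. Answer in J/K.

The cold reservoir gains heat Q, so ΔS_cold = +Q/T_C = 1830/573 = 3.19 J/K.

ΔS_cold = 3.19 J/K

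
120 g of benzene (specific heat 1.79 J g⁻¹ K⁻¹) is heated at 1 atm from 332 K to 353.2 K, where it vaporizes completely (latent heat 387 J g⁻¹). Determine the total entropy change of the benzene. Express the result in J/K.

ΔS = 145 J/K

Warming step: ΔS₁ = m c ln(T_tr/T_i) = 120 × 1.79 × ln(353.2/332) = 13.3 J/K.
Phase change: ΔS₂ = +mL/T_tr = 120 × 387 / 353.2 = 131.5 J/K.
ΔS_total = (13.3) + (131.5) = 145 J/K.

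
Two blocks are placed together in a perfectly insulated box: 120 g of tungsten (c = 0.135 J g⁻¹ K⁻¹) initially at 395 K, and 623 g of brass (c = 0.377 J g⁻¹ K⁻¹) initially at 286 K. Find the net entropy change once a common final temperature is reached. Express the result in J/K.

Energy balance: T_f = (m₁c₁T₁ + m₂c₂T₂)/(m₁c₁ + m₂c₂) = 293.03 K.
ΔS₁ = m₁c₁ ln(T_f/T₁) = 16.2 × ln(293.03/395) = -4.837 J/K.
ΔS₂ = m₂c₂ ln(T_f/T₂) = 234.871 × ln(293.03/286) = 5.706 J/K.
ΔS_total = -4.837 + 5.706 = 0.869 J/K.

ΔS_total = 0.869 J/K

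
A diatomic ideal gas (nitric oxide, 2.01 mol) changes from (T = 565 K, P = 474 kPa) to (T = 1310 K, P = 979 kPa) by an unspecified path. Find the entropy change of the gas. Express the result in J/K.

ΔS = 37.1 J/K

ΔS = nC_p ln(T₂/T₁) − nR ln(P₂/P₁), with C_p = 7R/2 = 29.1 J mol⁻¹ K⁻¹ for a diatomic ideal gas.
ΔS = 2.01 × [29.1 × ln(1310/565) − 8.314 × ln(979/474)] = 37.1 J/K.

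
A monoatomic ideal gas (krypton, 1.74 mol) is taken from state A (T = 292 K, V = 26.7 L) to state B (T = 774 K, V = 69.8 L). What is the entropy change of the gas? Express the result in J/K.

Entropy is a state function: ΔS = nC_V ln(T₂/T₁) + nR ln(V₂/V₁), with C_V = 3R/2 = 12.47 J mol⁻¹ K⁻¹ for a monoatomic ideal gas.
ΔS = 1.74 × [12.47 × ln(774/292) + 8.314 × ln(69.8/26.7)] = 35.1 J/K.

ΔS = 35.1 J/K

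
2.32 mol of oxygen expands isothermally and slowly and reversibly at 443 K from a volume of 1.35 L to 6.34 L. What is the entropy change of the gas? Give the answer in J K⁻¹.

For an isothermal ideal gas ΔS_gas = nR ln(V₂/V₁) = 2.32 × 8.314 × ln(6.34/1.35) = 29.8 J/K.

ΔS_gas = 29.8 J/K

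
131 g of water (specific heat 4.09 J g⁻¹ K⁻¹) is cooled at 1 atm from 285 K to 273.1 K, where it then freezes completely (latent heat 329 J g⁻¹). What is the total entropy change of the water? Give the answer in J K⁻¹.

Cooling step: ΔS₁ = m c ln(T_tr/T_i) = 131 × 4.09 × ln(273.1/285) = -22.85 J/K.
Phase change: ΔS₂ = −mL/T_tr = −131 × 329 / 273.1 = -157.8 J/K.
ΔS_total = (-22.85) + (-157.8) = -181 J/K.

ΔS = -181 J/K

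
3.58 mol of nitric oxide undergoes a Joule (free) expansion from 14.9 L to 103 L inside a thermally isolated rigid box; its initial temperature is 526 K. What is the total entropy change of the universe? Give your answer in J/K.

ΔS_universe = 57.5 J/K

For an ideal gas in free expansion Q = 0 and W = 0, so T is unchanged.
Entropy is a state function; using a reversible isothermal path, ΔS_gas = nR ln(V₂/V₁) = 3.58 × 8.314 × ln(103/14.9) = 57.5 J/K.
The insulated surroundings exchange no heat, so ΔS_surr = 0 and ΔS_universe = ΔS_gas.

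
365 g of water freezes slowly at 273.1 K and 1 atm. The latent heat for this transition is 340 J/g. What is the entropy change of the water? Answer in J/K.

ΔS = -454 J/K

Heat released by the substance: Q = −mL = −365 × 340 = −124100 J.
At constant T, ΔS = Q_rev/T = −124100 / 273.1 = -454 J/K.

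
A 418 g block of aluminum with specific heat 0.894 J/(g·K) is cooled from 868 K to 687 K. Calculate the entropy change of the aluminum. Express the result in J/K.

ΔS = -87.4 J/K

ΔS = ∫dQ_rev/T = m c ln(T₂/T₁) = 418 × 0.894 × ln(687/868) = -87.4 J/K.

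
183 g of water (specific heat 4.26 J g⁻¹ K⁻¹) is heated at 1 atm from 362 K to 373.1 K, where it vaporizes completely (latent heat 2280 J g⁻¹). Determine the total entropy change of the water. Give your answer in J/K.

Warming step: ΔS₁ = m c ln(T_tr/T_i) = 183 × 4.26 × ln(373.1/362) = 23.55 J/K.
Phase change: ΔS₂ = +mL/T_tr = 183 × 2280 / 373.1 = 1118 J/K.
ΔS_total = (23.55) + (1118) = 1140 J/K.

ΔS = 1140 J/K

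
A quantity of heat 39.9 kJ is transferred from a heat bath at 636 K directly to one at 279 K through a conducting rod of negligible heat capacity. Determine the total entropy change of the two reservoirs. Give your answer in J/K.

ΔS_hot = −Q/T_H = −39900/636 = -62.74 J/K and ΔS_cold = +Q/T_C = 39900/279 = 143 J/K.
ΔS_total = -62.74 + 143 = 80.3 J/K, positive as the second law requires.

ΔS_total = 80.3 J/K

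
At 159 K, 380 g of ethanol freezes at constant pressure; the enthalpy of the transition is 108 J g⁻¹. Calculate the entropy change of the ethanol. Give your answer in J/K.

ΔS = -258 J/K

Heat released by the substance: Q = −mL = −380 × 108 = −41040 J.
At constant T, ΔS = Q_rev/T = −41040 / 159 = -258 J/K.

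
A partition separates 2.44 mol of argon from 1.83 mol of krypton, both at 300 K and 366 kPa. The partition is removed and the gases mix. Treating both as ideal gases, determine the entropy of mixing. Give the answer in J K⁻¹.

ΔS_mix = 24.2 J/K

Mole fractions: x_A = 2.44/4.27 = 0.571, x_B = 0.429.
ΔS_mix = −R(n_A ln x_A + n_B ln x_B) = −8.314 × (2.44 ln 0.571 + 1.83 ln 0.429) = 24.2 J/K.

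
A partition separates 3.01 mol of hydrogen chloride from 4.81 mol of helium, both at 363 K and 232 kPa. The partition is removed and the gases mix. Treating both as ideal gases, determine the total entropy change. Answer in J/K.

ΔS_mix = 43.3 J/K

Mole fractions: x_A = 3.01/7.82 = 0.385, x_B = 0.615.
ΔS_mix = −R(n_A ln x_A + n_B ln x_B) = −8.314 × (3.01 ln 0.385 + 4.81 ln 0.615) = 43.3 J/K.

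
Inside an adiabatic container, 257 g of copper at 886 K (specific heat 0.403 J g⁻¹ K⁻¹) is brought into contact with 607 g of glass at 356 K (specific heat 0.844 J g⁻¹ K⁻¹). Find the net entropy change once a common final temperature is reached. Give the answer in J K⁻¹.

ΔS_total = 43.2 J/K

Energy balance: T_f = (m₁c₁T₁ + m₂c₂T₂)/(m₁c₁ + m₂c₂) = 445.13 K.
ΔS₁ = m₁c₁ ln(T_f/T₁) = 103.571 × ln(445.13/886) = -71.29 J/K.
ΔS₂ = m₂c₂ ln(T_f/T₂) = 512.308 × ln(445.13/356) = 114.5 J/K.
ΔS_total = -71.29 + 114.5 = 43.2 J/K.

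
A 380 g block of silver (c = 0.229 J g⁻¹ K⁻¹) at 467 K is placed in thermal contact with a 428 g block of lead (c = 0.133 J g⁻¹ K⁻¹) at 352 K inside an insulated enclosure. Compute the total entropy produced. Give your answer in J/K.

ΔS_total = 1.34 J/K

Energy balance: T_f = (m₁c₁T₁ + m₂c₂T₂)/(m₁c₁ + m₂c₂) = 421.52 K.
ΔS₁ = m₁c₁ ln(T_f/T₁) = 87.02 × ln(421.52/467) = -8.916 J/K.
ΔS₂ = m₂c₂ ln(T_f/T₂) = 56.924 × ln(421.52/352) = 10.26 J/K.
ΔS_total = -8.916 + 10.26 = 1.34 J/K.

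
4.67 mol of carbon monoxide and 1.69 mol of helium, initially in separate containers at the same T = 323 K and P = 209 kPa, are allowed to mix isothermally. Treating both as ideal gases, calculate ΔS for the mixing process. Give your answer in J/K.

ΔS_mix = 30.6 J/K

Mole fractions: x_A = 4.67/6.36 = 0.734, x_B = 0.266.
ΔS_mix = −R(n_A ln x_A + n_B ln x_B) = −8.314 × (4.67 ln 0.734 + 1.69 ln 0.266) = 30.6 J/K.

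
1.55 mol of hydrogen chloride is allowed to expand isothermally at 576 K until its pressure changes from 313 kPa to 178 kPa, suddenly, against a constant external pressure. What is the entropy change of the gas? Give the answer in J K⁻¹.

ΔS_gas = 7.27 J/K

Entropy is a state function, so ΔS_gas depends only on the end states.
For an isothermal ideal gas ΔS_gas = nR ln(P₁/P₂) = 1.55 × 8.314 × ln(313/178) = 7.27 J/K.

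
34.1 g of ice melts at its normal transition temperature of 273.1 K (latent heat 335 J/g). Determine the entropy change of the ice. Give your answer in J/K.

ΔS = 41.8 J/K

Heat absorbed by the substance: Q = mL = 34.1 × 335 = 11423.5 J.
At constant T, ΔS = Q_rev/T = 11423.5 / 273.1 = 41.8 J/K.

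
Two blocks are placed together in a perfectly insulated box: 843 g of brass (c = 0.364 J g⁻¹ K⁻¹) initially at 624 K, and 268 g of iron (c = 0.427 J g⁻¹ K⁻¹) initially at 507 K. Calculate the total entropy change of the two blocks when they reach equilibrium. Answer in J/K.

Energy balance: T_f = (m₁c₁T₁ + m₂c₂T₂)/(m₁c₁ + m₂c₂) = 592.22 K.
ΔS₁ = m₁c₁ ln(T_f/T₁) = 306.852 × ln(592.22/624) = -16.04 J/K.
ΔS₂ = m₂c₂ ln(T_f/T₂) = 114.436 × ln(592.22/507) = 17.78 J/K.
ΔS_total = -16.04 + 17.78 = 1.74 J/K.

ΔS_total = 1.74 J/K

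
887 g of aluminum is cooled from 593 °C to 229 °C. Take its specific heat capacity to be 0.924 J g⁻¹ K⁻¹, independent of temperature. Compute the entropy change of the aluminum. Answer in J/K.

In kelvin: T₁ = 866.15 K, T₂ = 502.15 K. ΔS = ∫dQ_rev/T = m c ln(T₂/T₁) = 887 × 0.924 × ln(502.15/866.15) = -447 J/K.

ΔS = -447 J/K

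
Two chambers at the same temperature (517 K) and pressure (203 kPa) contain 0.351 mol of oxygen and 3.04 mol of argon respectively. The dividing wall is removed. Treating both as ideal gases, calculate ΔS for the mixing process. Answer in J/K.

Mole fractions: x_A = 0.351/3.39 = 0.104, x_B = 0.896.
ΔS_mix = −R(n_A ln x_A + n_B ln x_B) = −8.314 × (0.351 ln 0.104 + 3.04 ln 0.896) = 9.38 J/K.

ΔS_mix = 9.38 J/K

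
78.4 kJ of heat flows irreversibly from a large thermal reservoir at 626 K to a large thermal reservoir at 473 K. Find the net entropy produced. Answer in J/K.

ΔS_total = 40.5 J/K

ΔS_hot = −Q/T_H = −78400/626 = -125.24 J/K and ΔS_cold = +Q/T_C = 78400/473 = 165.75 J/K.
ΔS_total = -125.24 + 165.75 = 40.5 J/K, positive as the second law requires.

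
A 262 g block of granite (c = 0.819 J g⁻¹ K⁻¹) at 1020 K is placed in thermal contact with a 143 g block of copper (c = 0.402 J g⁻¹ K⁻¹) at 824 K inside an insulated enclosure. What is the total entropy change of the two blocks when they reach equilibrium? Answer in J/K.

ΔS_total = 0.99 J/K

Energy balance: T_f = (m₁c₁T₁ + m₂c₂T₂)/(m₁c₁ + m₂c₂) = 978.59 K.
ΔS₁ = m₁c₁ ln(T_f/T₁) = 214.578 × ln(978.59/1020) = -8.894 J/K.
ΔS₂ = m₂c₂ ln(T_f/T₂) = 57.486 × ln(978.59/824) = 9.884 J/K.
ΔS_total = -8.894 + 9.884 = 0.99 J/K.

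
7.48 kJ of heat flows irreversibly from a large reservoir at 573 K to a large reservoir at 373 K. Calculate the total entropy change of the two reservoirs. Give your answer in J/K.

ΔS_hot = −Q/T_H = −7480/573 = -13.05 J/K and ΔS_cold = +Q/T_C = 7480/373 = 20.05 J/K.
ΔS_total = -13.05 + 20.05 = 7 J/K, positive as the second law requires.

ΔS_total = 7 J/K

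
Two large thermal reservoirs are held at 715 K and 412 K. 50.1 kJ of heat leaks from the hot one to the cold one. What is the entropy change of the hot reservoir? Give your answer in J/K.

The hot reservoir loses heat Q, so ΔS_hot = −Q/T_H = −50100/715 = -70.1 J/K.

ΔS_hot = -70.1 J/K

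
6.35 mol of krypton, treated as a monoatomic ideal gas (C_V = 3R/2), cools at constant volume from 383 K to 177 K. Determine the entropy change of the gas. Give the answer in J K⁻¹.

At constant volume, ΔS = nC_V ln(T₂/T₁) with C_V = 3R/2 = 12.47 J mol⁻¹ K⁻¹.
ΔS = 6.35 × 12.47 × ln(177/383) = -61.1 J/K.

ΔS = -61.1 J/K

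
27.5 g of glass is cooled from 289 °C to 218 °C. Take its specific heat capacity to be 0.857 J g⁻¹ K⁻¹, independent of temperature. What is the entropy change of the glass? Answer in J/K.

In kelvin: T₁ = 562.15 K, T₂ = 491.15 K. ΔS = ∫dQ_rev/T = m c ln(T₂/T₁) = 27.5 × 0.857 × ln(491.15/562.15) = -3.18 J/K.

ΔS = -3.18 J/K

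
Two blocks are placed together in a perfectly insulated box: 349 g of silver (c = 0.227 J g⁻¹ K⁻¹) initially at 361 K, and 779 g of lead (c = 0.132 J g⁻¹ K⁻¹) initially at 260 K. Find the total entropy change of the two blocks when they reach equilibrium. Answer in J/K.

ΔS_total = 2.43 J/K

Energy balance: T_f = (m₁c₁T₁ + m₂c₂T₂)/(m₁c₁ + m₂c₂) = 303.95 K.
ΔS₁ = m₁c₁ ln(T_f/T₁) = 79.223 × ln(303.95/361) = -13.63 J/K.
ΔS₂ = m₂c₂ ln(T_f/T₂) = 102.828 × ln(303.95/260) = 16.06 J/K.
ΔS_total = -13.63 + 16.06 = 2.43 J/K.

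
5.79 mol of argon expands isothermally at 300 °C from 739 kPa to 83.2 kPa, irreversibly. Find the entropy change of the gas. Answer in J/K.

Entropy is a state function, so ΔS_gas depends only on the end states.
For an isothermal ideal gas ΔS_gas = nR ln(P₁/P₂) = 5.79 × 8.314 × ln(739/83.2) = 105 J/K.

ΔS_gas = 105 J/K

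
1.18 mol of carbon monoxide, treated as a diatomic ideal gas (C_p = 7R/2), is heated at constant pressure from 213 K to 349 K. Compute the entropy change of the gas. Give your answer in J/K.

At constant pressure, ΔS = nC_p ln(T₂/T₁) with C_p = 7R/2 = 29.1 J mol⁻¹ K⁻¹.
ΔS = 1.18 × 29.1 × ln(349/213) = 17 J/K.

ΔS = 17 J/K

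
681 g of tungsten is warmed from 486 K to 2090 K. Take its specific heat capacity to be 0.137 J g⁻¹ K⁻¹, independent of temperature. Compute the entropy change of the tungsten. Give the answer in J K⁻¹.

ΔS = 136 J/K

ΔS = ∫dQ_rev/T = m c ln(T₂/T₁) = 681 × 0.137 × ln(2090/486) = 136 J/K.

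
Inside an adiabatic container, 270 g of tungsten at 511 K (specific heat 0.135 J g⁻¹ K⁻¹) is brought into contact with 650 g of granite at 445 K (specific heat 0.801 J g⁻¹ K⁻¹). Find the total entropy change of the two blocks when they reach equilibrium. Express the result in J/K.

ΔS_total = 0.339 J/K

Energy balance: T_f = (m₁c₁T₁ + m₂c₂T₂)/(m₁c₁ + m₂c₂) = 449.32 K.
ΔS₁ = m₁c₁ ln(T_f/T₁) = 36.45 × ln(449.32/511) = -4.689 J/K.
ΔS₂ = m₂c₂ ln(T_f/T₂) = 520.65 × ln(449.32/445) = 5.028 J/K.
ΔS_total = -4.689 + 5.028 = 0.339 J/K.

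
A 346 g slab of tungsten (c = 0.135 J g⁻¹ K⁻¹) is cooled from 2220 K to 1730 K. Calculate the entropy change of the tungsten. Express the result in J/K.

ΔS = ∫dQ_rev/T = m c ln(T₂/T₁) = 346 × 0.135 × ln(1730/2220) = -11.6 J/K.

ΔS = -11.6 J/K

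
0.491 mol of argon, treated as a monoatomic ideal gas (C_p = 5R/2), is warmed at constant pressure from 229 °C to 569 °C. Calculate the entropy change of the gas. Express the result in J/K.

In kelvin: T₁ = 502.15 K, T₂ = 842.15 K. At constant pressure, ΔS = nC_p ln(T₂/T₁) with C_p = 5R/2 = 20.79 J mol⁻¹ K⁻¹.
ΔS = 0.491 × 20.79 × ln(842.15/502.15) = 5.28 J/K.

ΔS = 5.28 J/K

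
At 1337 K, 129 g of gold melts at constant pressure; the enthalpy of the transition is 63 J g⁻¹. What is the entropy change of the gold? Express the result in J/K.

ΔS = 6.08 J/K

Heat absorbed by the substance: Q = mL = 129 × 63 = 8127 J.
At constant T, ΔS = Q_rev/T = 8127 / 1337 = 6.08 J/K.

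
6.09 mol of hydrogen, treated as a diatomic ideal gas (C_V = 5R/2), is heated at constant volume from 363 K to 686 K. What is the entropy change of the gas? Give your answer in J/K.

At constant volume, ΔS = nC_V ln(T₂/T₁) with C_V = 5R/2 = 20.79 J mol⁻¹ K⁻¹.
ΔS = 6.09 × 20.79 × ln(686/363) = 80.6 J/K.

ΔS = 80.6 J/K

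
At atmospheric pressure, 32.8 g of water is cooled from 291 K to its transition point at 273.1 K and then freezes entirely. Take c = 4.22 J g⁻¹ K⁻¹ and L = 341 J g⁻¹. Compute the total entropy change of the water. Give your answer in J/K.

Cooling step: ΔS₁ = m c ln(T_tr/T_i) = 32.8 × 4.22 × ln(273.1/291) = -8.787 J/K.
Phase change: ΔS₂ = −mL/T_tr = −32.8 × 341 / 273.1 = -40.95 J/K.
ΔS_total = (-8.787) + (-40.95) = -49.7 J/K.

ΔS = -49.7 J/K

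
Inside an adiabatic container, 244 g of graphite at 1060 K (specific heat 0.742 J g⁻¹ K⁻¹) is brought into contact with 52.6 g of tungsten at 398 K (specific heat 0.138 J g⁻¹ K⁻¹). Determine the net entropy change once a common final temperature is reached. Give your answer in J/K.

ΔS_total = 2.52 J/K

Energy balance: T_f = (m₁c₁T₁ + m₂c₂T₂)/(m₁c₁ + m₂c₂) = 1034.5 K.
ΔS₁ = m₁c₁ ln(T_f/T₁) = 181.048 × ln(1034.5/1060) = -4.412 J/K.
ΔS₂ = m₂c₂ ln(T_f/T₂) = 7.2588 × ln(1034.5/398) = 6.934 J/K.
ΔS_total = -4.412 + 6.934 = 2.52 J/K.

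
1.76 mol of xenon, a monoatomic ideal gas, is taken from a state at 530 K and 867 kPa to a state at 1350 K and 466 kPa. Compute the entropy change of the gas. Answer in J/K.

ΔS = 43.3 J/K

ΔS = nC_p ln(T₂/T₁) − nR ln(P₂/P₁), with C_p = 5R/2 = 20.79 J mol⁻¹ K⁻¹ for a monoatomic ideal gas.
ΔS = 1.76 × [20.79 × ln(1350/530) − 8.314 × ln(466/867)] = 43.3 J/K.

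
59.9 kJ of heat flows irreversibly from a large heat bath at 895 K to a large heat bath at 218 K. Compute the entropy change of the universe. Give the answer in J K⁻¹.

ΔS_total = 208 J/K

ΔS_hot = −Q/T_H = −59900/895 = -66.93 J/K and ΔS_cold = +Q/T_C = 59900/218 = 274.8 J/K.
ΔS_total = -66.93 + 274.8 = 208 J/K, positive as the second law requires.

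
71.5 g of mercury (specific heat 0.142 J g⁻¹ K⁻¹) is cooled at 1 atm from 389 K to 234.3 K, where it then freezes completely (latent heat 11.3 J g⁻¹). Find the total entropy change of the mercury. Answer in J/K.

Cooling step: ΔS₁ = m c ln(T_tr/T_i) = 71.5 × 0.142 × ln(234.3/389) = -5.147 J/K.
Phase change: ΔS₂ = −mL/T_tr = −71.5 × 11.3 / 234.3 = -3.448 J/K.
ΔS_total = (-5.147) + (-3.448) = -8.6 J/K.

ΔS = -8.6 J/K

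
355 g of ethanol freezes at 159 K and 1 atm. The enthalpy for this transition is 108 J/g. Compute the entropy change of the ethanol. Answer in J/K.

Heat released by the substance: Q = −mL = −355 × 108 = −38340 J.
At constant T, ΔS = Q_rev/T = −38340 / 159 = -241 J/K.

ΔS = -241 J/K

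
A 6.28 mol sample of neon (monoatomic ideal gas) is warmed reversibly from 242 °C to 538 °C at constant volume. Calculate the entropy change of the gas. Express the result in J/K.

ΔS = 35.6 J/K

In kelvin: T₁ = 515.15 K, T₂ = 811.15 K. At constant volume, ΔS = nC_V ln(T₂/T₁) with C_V = 3R/2 = 12.47 J mol⁻¹ K⁻¹.
ΔS = 6.28 × 12.47 × ln(811.15/515.15) = 35.6 J/K.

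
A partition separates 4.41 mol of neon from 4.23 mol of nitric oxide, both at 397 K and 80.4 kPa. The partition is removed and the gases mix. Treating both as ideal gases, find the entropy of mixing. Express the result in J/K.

ΔS_mix = 49.8 J/K

Mole fractions: x_A = 4.41/8.64 = 0.51, x_B = 0.49.
ΔS_mix = −R(n_A ln x_A + n_B ln x_B) = −8.314 × (4.41 ln 0.51 + 4.23 ln 0.49) = 49.8 J/K.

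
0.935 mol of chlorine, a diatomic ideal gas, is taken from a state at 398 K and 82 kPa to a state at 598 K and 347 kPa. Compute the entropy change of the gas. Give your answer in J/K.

ΔS = nC_p ln(T₂/T₁) − nR ln(P₂/P₁), with C_p = 7R/2 = 29.1 J mol⁻¹ K⁻¹ for a diatomic ideal gas.
ΔS = 0.935 × [29.1 × ln(598/398) − 8.314 × ln(347/82)] = -0.137 J/K.

ΔS = -0.137 J/K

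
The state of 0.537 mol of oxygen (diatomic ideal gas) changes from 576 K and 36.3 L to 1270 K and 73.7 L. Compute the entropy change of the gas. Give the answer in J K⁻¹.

ΔS = 12 J/K

Entropy is a state function: ΔS = nC_V ln(T₂/T₁) + nR ln(V₂/V₁), with C_V = 5R/2 = 20.79 J mol⁻¹ K⁻¹ for a diatomic ideal gas.
ΔS = 0.537 × [20.79 × ln(1270/576) + 8.314 × ln(73.7/36.3)] = 12 J/K.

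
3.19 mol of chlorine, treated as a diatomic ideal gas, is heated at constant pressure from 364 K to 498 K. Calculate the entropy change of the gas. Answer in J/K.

ΔS = 29.1 J/K

At constant pressure, ΔS = nC_p ln(T₂/T₁) with C_p = 7R/2 = 29.1 J mol⁻¹ K⁻¹.
ΔS = 3.19 × 29.1 × ln(498/364) = 29.1 J/K.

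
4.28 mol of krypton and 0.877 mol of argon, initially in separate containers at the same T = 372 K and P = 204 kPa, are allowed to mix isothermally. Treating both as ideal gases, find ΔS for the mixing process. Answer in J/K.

ΔS_mix = 19.6 J/K

Mole fractions: x_A = 4.28/5.16 = 0.83, x_B = 0.17.
ΔS_mix = −R(n_A ln x_A + n_B ln x_B) = −8.314 × (4.28 ln 0.83 + 0.877 ln 0.17) = 19.6 J/K.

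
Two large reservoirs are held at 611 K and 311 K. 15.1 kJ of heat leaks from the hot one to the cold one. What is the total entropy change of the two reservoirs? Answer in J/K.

ΔS_total = 23.8 J/K

ΔS_hot = −Q/T_H = −15100/611 = -24.71 J/K and ΔS_cold = +Q/T_C = 15100/311 = 48.55 J/K.
ΔS_total = -24.71 + 48.55 = 23.8 J/K, positive as the second law requires.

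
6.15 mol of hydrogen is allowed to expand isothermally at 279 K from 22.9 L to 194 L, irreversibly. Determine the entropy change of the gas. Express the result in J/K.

Entropy is a state function, so ΔS_gas depends only on the end states.
For an isothermal ideal gas ΔS_gas = nR ln(V₂/V₁) = 6.15 × 8.314 × ln(194/22.9) = 109 J/K.

ΔS_gas = 109 J/K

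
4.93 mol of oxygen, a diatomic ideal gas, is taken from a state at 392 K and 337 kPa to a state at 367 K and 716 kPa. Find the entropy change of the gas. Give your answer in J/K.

ΔS = -40.3 J/K

ΔS = nC_p ln(T₂/T₁) − nR ln(P₂/P₁), with C_p = 7R/2 = 29.1 J mol⁻¹ K⁻¹ for a diatomic ideal gas.
ΔS = 4.93 × [29.1 × ln(367/392) − 8.314 × ln(716/337)] = -40.3 J/K.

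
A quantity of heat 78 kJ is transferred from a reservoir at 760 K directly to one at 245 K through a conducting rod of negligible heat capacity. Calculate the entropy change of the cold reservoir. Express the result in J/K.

ΔS_cold = 318 J/K

The cold reservoir gains heat Q, so ΔS_cold = +Q/T_C = 78000/245 = 318 J/K.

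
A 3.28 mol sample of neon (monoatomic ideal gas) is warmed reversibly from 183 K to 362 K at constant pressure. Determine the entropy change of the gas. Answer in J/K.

ΔS = 46.5 J/K

At constant pressure, ΔS = nC_p ln(T₂/T₁) with C_p = 5R/2 = 20.79 J mol⁻¹ K⁻¹.
ΔS = 3.28 × 20.79 × ln(362/183) = 46.5 J/K.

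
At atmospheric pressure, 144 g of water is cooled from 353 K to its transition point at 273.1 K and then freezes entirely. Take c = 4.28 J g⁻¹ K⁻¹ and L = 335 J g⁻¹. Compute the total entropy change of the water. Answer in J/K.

Cooling step: ΔS₁ = m c ln(T_tr/T_i) = 144 × 4.28 × ln(273.1/353) = -158.2 J/K.
Phase change: ΔS₂ = −mL/T_tr = −144 × 335 / 273.1 = -176.6 J/K.
ΔS_total = (-158.2) + (-176.6) = -335 J/K.

ΔS = -335 J/K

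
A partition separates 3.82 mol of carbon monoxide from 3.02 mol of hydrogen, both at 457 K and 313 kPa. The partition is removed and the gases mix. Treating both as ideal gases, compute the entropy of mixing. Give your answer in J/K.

ΔS_mix = 39 J/K

Mole fractions: x_A = 3.82/6.84 = 0.558, x_B = 0.442.
ΔS_mix = −R(n_A ln x_A + n_B ln x_B) = −8.314 × (3.82 ln 0.558 + 3.02 ln 0.442) = 39 J/K.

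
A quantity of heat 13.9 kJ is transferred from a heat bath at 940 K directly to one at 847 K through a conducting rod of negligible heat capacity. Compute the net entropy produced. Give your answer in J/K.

ΔS_total = 1.62 J/K

ΔS_hot = −Q/T_H = −13900/940 = -14.79 J/K and ΔS_cold = +Q/T_C = 13900/847 = 16.41 J/K.
ΔS_total = -14.79 + 16.41 = 1.62 J/K, positive as the second law requires.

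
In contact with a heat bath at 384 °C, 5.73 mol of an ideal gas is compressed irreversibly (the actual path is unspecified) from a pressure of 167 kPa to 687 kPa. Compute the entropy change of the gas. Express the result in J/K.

Entropy is a state function, so ΔS_gas depends only on the end states.
For an isothermal ideal gas ΔS_gas = nR ln(P₁/P₂) = 5.73 × 8.314 × ln(167/687) = -67.4 J/K.

ΔS_gas = -67.4 J/K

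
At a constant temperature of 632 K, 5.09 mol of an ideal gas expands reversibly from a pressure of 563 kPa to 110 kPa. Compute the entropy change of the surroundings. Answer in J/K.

For an isothermal ideal gas ΔS_gas = nR ln(P₁/P₂) = 5.09 × 8.314 × ln(563/110) = 69.1 J/K.
The process is reversible, so ΔS_surr = −ΔS_gas = -69.1 J/K and ΔS_universe = 0.

ΔS_surr = -69.1 J/K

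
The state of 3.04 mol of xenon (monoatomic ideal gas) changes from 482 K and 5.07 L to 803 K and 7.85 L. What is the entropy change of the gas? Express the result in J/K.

Entropy is a state function: ΔS = nC_V ln(T₂/T₁) + nR ln(V₂/V₁), with C_V = 3R/2 = 12.47 J mol⁻¹ K⁻¹ for a monoatomic ideal gas.
ΔS = 3.04 × [12.47 × ln(803/482) + 8.314 × ln(7.85/5.07)] = 30.4 J/K.

ΔS = 30.4 J/K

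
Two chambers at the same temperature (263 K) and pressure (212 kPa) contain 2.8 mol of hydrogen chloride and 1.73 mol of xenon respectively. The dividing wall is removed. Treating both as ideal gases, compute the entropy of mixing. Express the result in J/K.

Mole fractions: x_A = 2.8/4.53 = 0.618, x_B = 0.382.
ΔS_mix = −R(n_A ln x_A + n_B ln x_B) = −8.314 × (2.8 ln 0.618 + 1.73 ln 0.382) = 25 J/K.

ΔS_mix = 25 J/K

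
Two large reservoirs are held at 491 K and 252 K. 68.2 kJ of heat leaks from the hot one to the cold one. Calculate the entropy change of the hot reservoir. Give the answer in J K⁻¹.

The hot reservoir loses heat Q, so ΔS_hot = −Q/T_H = −68200/491 = -139 J/K.

ΔS_hot = -139 J/K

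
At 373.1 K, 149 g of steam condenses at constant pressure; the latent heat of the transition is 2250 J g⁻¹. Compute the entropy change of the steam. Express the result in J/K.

Heat released by the substance: Q = −mL = −149 × 2250 = −335250 J.
At constant T, ΔS = Q_rev/T = −335250 / 373.1 = -899 J/K.

ΔS = -899 J/K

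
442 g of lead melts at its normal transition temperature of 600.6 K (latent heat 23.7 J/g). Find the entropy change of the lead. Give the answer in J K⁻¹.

Heat absorbed by the substance: Q = mL = 442 × 23.7 = 10475.4 J.
At constant T, ΔS = Q_rev/T = 10475.4 / 600.6 = 17.4 J/K.

ΔS = 17.4 J/K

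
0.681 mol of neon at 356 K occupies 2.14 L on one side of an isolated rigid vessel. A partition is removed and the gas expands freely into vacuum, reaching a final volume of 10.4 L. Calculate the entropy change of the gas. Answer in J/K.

No heat is exchanged and no work is done, so the ideal-gas temperature stays constant.
Entropy is a state function; using a reversible isothermal path, ΔS_gas = nR ln(V₂/V₁) = 0.681 × 8.314 × ln(10.4/2.14) = 8.95 J/K.

ΔS_gas = 8.95 J/K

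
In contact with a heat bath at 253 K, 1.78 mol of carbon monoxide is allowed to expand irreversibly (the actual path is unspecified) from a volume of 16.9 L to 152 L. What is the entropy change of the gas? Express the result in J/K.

ΔS_gas = 32.5 J/K

Entropy is a state function, so ΔS_gas depends only on the end states.
For an isothermal ideal gas ΔS_gas = nR ln(V₂/V₁) = 1.78 × 8.314 × ln(152/16.9) = 32.5 J/K.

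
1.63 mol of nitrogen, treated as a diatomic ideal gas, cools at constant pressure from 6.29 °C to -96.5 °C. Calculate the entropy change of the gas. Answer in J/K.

In kelvin: T₁ = 279.44 K, T₂ = 176.65 K. At constant pressure, ΔS = nC_p ln(T₂/T₁) with C_p = 7R/2 = 29.1 J mol⁻¹ K⁻¹.
ΔS = 1.63 × 29.1 × ln(176.65/279.44) = -21.8 J/K.

ΔS = -21.8 J/K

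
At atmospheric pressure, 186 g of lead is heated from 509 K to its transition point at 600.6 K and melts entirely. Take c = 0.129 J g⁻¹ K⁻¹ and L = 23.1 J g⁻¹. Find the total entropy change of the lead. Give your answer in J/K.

Warming step: ΔS₁ = m c ln(T_tr/T_i) = 186 × 0.129 × ln(600.6/509) = 3.971 J/K.
Phase change: ΔS₂ = +mL/T_tr = 186 × 23.1 / 600.6 = 7.154 J/K.
ΔS_total = (3.971) + (7.154) = 11.1 J/K.

ΔS = 11.1 J/K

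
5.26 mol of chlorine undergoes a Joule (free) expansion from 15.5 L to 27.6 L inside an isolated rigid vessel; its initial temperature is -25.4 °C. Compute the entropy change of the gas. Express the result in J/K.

For an ideal gas in free expansion Q = 0 and W = 0, so T is unchanged.
Entropy is a state function; using a reversible isothermal path, ΔS_gas = nR ln(V₂/V₁) = 5.26 × 8.314 × ln(27.6/15.5) = 25.2 J/K.

ΔS_gas = 25.2 J/K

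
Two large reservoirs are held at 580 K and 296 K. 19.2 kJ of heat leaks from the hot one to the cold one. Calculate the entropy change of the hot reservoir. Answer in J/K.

The hot reservoir loses heat Q, so ΔS_hot = −Q/T_H = −19200/580 = -33.1 J/K.

ΔS_hot = -33.1 J/K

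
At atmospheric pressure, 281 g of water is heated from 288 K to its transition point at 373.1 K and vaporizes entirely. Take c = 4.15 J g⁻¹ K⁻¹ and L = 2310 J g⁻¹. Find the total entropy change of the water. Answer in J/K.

Warming step: ΔS₁ = m c ln(T_tr/T_i) = 281 × 4.15 × ln(373.1/288) = 301.9 J/K.
Phase change: ΔS₂ = +mL/T_tr = 281 × 2310 / 373.1 = 1740 J/K.
ΔS_total = (301.9) + (1740) = 2040 J/K.

ΔS = 2040 J/K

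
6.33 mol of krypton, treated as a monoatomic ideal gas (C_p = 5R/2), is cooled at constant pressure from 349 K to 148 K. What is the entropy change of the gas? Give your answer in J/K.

ΔS = -113 J/K

At constant pressure, ΔS = nC_p ln(T₂/T₁) with C_p = 5R/2 = 20.79 J mol⁻¹ K⁻¹.
ΔS = 6.33 × 20.79 × ln(148/349) = -113 J/K.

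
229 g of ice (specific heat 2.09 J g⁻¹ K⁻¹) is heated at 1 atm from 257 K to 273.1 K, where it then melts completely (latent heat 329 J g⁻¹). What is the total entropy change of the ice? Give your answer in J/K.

Warming step: ΔS₁ = m c ln(T_tr/T_i) = 229 × 2.09 × ln(273.1/257) = 29.08 J/K.
Phase change: ΔS₂ = +mL/T_tr = 229 × 329 / 273.1 = 275.9 J/K.
ΔS_total = (29.08) + (275.9) = 305 J/K.

ΔS = 305 J/K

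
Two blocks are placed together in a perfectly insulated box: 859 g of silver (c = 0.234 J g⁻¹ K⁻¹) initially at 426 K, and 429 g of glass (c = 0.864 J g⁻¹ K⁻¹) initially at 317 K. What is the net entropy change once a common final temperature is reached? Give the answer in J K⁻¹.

Energy balance: T_f = (m₁c₁T₁ + m₂c₂T₂)/(m₁c₁ + m₂c₂) = 355.33 K.
ΔS₁ = m₁c₁ ln(T_f/T₁) = 201.006 × ln(355.33/426) = -36.46 J/K.
ΔS₂ = m₂c₂ ln(T_f/T₂) = 370.656 × ln(355.33/317) = 42.3 J/K.
ΔS_total = -36.46 + 42.3 = 5.84 J/K.

ΔS_total = 5.84 J/K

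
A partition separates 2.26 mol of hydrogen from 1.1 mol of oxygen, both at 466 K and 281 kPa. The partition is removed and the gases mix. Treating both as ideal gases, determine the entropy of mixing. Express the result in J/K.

Mole fractions: x_A = 2.26/3.36 = 0.673, x_B = 0.327.
ΔS_mix = −R(n_A ln x_A + n_B ln x_B) = −8.314 × (2.26 ln 0.673 + 1.1 ln 0.327) = 17.7 J/K.

ΔS_mix = 17.7 J/K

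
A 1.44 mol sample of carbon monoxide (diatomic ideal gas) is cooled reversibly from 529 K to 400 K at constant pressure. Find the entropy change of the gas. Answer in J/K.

ΔS = -11.7 J/K

At constant pressure, ΔS = nC_p ln(T₂/T₁) with C_p = 7R/2 = 29.1 J mol⁻¹ K⁻¹.
ΔS = 1.44 × 29.1 × ln(400/529) = -11.7 J/K.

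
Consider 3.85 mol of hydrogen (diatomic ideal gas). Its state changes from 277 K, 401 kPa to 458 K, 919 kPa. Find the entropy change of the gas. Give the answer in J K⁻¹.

ΔS = 29.8 J/K

ΔS = nC_p ln(T₂/T₁) − nR ln(P₂/P₁), with C_p = 7R/2 = 29.1 J mol⁻¹ K⁻¹ for a diatomic ideal gas.
ΔS = 3.85 × [29.1 × ln(458/277) − 8.314 × ln(919/401)] = 29.8 J/K.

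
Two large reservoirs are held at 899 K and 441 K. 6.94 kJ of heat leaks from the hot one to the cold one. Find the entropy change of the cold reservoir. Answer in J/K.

The cold reservoir gains heat Q, so ΔS_cold = +Q/T_C = 6940/441 = 15.7 J/K.

ΔS_cold = 15.7 J/K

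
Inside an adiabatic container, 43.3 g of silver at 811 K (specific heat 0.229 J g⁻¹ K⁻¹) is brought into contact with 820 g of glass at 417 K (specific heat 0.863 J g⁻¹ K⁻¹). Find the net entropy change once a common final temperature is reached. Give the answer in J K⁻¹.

ΔS_total = 2.71 J/K

Energy balance: T_f = (m₁c₁T₁ + m₂c₂T₂)/(m₁c₁ + m₂c₂) = 422.44 K.
ΔS₁ = m₁c₁ ln(T_f/T₁) = 9.9157 × ln(422.44/811) = -6.467 J/K.
ΔS₂ = m₂c₂ ln(T_f/T₂) = 707.66 × ln(422.44/417) = 9.18 J/K.
ΔS_total = -6.467 + 9.18 = 2.71 J/K.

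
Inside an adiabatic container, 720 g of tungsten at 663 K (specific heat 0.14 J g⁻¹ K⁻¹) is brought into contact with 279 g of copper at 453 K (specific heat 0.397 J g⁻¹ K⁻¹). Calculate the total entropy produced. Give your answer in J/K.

Energy balance: T_f = (m₁c₁T₁ + m₂c₂T₂)/(m₁c₁ + m₂c₂) = 553.06 K.
ΔS₁ = m₁c₁ ln(T_f/T₁) = 100.8 × ln(553.06/663) = -18.277 J/K.
ΔS₂ = m₂c₂ ln(T_f/T₂) = 110.763 × ln(553.06/453) = 22.105 J/K.
ΔS_total = -18.277 + 22.105 = 3.83 J/K.

ΔS_total = 3.83 J/K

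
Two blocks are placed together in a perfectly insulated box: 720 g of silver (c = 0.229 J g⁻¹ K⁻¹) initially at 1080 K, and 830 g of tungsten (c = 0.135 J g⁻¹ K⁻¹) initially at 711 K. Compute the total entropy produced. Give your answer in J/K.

ΔS_total = 5.64 J/K

Energy balance: T_f = (m₁c₁T₁ + m₂c₂T₂)/(m₁c₁ + m₂c₂) = 930.7 K.
ΔS₁ = m₁c₁ ln(T_f/T₁) = 164.88 × ln(930.7/1080) = -24.53 J/K.
ΔS₂ = m₂c₂ ln(T_f/T₂) = 112.05 × ln(930.7/711) = 30.17 J/K.
ΔS_total = -24.53 + 30.17 = 5.64 J/K.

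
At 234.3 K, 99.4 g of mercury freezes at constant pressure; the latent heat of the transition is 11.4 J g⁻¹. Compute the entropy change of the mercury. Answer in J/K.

Heat released by the substance: Q = −mL = −99.4 × 11.4 = −1133.16 J.
At constant T, ΔS = Q_rev/T = −1133.16 / 234.3 = -4.84 J/K.

ΔS = -4.84 J/K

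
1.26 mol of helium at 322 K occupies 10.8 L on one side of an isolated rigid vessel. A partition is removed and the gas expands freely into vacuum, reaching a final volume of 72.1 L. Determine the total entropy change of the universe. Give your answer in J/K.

ΔS_universe = 19.9 J/K

No heat is exchanged and no work is done, so the ideal-gas temperature stays constant.
Entropy is a state function; using a reversible isothermal path, ΔS_gas = nR ln(V₂/V₁) = 1.26 × 8.314 × ln(72.1/10.8) = 19.9 J/K.
The insulated surroundings exchange no heat, so ΔS_surr = 0 and ΔS_universe = ΔS_gas.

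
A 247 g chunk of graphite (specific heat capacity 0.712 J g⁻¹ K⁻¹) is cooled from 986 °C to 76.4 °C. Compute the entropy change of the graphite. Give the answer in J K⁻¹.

In kelvin: T₁ = 1259.15 K, T₂ = 349.55 K. ΔS = ∫dQ_rev/T = m c ln(T₂/T₁) = 247 × 0.712 × ln(349.55/1259.15) = -225 J/K.

ΔS = -225 J/K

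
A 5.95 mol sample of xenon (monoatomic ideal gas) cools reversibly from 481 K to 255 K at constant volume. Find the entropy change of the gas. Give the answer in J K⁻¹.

ΔS = -47.1 J/K

At constant volume, ΔS = nC_V ln(T₂/T₁) with C_V = 3R/2 = 12.47 J mol⁻¹ K⁻¹.
ΔS = 5.95 × 12.47 × ln(255/481) = -47.1 J/K.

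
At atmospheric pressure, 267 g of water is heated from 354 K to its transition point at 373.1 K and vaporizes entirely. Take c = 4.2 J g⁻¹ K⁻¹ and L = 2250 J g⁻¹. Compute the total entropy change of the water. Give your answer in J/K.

Warming step: ΔS₁ = m c ln(T_tr/T_i) = 267 × 4.2 × ln(373.1/354) = 58.93 J/K.
Phase change: ΔS₂ = +mL/T_tr = 267 × 2250 / 373.1 = 1610 J/K.
ΔS_total = (58.93) + (1610) = 1670 J/K.

ΔS = 1670 J/K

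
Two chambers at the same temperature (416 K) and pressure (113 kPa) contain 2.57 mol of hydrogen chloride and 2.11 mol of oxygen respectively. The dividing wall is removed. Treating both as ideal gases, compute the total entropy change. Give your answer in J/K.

Mole fractions: x_A = 2.57/4.68 = 0.549, x_B = 0.451.
ΔS_mix = −R(n_A ln x_A + n_B ln x_B) = −8.314 × (2.57 ln 0.549 + 2.11 ln 0.451) = 26.8 J/K.

ΔS_mix = 26.8 J/K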